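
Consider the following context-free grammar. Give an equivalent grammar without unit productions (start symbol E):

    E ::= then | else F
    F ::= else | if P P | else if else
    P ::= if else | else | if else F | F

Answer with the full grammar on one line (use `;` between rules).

Unit pairs: P ⇒* {F}.
For each unit pair (A, B), copy every non-unit production of B to A, then drop all unit productions.

E ::= then | else F; F ::= else | if P P | else if else; P ::= else | if P P | else if else | if else | if else F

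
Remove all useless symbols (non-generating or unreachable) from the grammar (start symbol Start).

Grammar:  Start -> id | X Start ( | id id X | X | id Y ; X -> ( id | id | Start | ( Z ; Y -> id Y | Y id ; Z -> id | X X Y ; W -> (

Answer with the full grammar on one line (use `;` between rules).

Generating nonterminals: {Start, W, X, Z}.
Reachable from Start after that: {Start, X, Z}.
Removed useless symbols: {W, Y} and every production mentioning them.

Start -> id | X Start ( | id id X | X; X -> ( id | id | Start | ( Z; Z -> id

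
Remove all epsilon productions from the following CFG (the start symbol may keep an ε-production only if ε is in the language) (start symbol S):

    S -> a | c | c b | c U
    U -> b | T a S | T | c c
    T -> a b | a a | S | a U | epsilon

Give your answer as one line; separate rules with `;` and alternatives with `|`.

The nullable symbols are {T, U}.
ε ∉ L(G), so no ε-production is kept.
Expand every rule over subsets of its nullable positions: U → T a S gives T a S | a S. T → a U gives a U | a.

S -> a | c | c b | c U; U -> b | T a S | a S | T | c c; T -> a b | a a | S | a U | a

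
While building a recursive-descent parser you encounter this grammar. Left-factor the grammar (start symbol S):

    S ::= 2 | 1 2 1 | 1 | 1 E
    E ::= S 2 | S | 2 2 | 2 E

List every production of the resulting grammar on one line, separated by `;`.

S ::= 2 | 1 S'; E ::= S E' | 2 E''; S' ::= 2 1 | ε | E; E' ::= 2 | ε; E'' ::= 2 | E

S has alternatives sharing prefix '1': factor to S → 1 S' with S' → 2 1 | ε | E.
E has alternatives sharing prefix 'S': factor to E → S E' with E' → 2 | ε.
E has alternatives sharing prefix '2': factor to E → 2 E'' with E'' → 2 | E.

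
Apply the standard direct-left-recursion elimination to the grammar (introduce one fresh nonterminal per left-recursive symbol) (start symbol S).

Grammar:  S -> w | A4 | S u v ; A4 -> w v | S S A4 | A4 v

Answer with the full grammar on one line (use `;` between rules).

Left recursion appears on S, A4.
For S: α = {u v}, β = {w, A4}. Rewrite as S → β S' and S' → α S' | ε.
For A4: α = {v}, β = {w v, S S A4}. Rewrite as A4 → β A4' and A4' → α A4' | ε.

S -> w S' | A4 S'; A4 -> w v A4' | S S A4 A4'; S' -> u v S' | eps; A4' -> v A4' | eps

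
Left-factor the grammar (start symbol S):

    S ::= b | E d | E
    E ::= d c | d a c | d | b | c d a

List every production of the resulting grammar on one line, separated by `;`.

S ::= b | E S'; E ::= b | c d a | d E'; S' ::= d | ε; E' ::= c | a c | ε

S has alternatives sharing prefix 'E': factor to S → E S' with S' → d | ε.
E has alternatives sharing prefix 'd': factor to E → d E' with E' → c | a c | ε.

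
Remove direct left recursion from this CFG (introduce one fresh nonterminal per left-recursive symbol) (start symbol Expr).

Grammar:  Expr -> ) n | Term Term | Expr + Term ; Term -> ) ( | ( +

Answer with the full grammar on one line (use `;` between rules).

Expr is directly left-recursive.
For Expr: α = {+ Term}, β = {) n, Term Term}. Rewrite as Expr → β Expr1 and Expr1 → α Expr1 | ε.

Expr -> ) n Expr1 | Term Term Expr1; Term -> ) ( | ( +; Expr1 -> + Term Expr1 | epsilon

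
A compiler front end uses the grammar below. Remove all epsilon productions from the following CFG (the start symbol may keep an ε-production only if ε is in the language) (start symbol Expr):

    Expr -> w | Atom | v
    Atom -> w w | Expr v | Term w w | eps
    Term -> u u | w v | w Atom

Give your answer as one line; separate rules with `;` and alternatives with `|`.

Nullable nonterminals: {Atom, Expr}.
ε ∈ L(G) since Expr is nullable, so keep Expr → ε.
For each production, add variants omitting each subset of nullable occurrences: Atom → Expr v gives Expr v | v. Term → w Atom gives w Atom | w.

Expr -> w | Atom | v | eps; Atom -> w w | Expr v | v | Term w w; Term -> u u | w v | w Atom | w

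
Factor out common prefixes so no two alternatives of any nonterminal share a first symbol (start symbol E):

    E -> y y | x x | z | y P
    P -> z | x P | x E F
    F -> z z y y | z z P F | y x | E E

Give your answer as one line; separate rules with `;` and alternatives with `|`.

E -> x x | z | y E'; P -> z | x P'; F -> y x | E E | z z F'; E' -> y | P; P' -> P | E F; F' -> y y | P F

E has alternatives sharing prefix 'y': factor to E → y E' with E' → y | P.
P has alternatives sharing prefix 'x': factor to P → x P' with P' → P | E F.
F has alternatives sharing prefix 'z z': factor to F → z z F' with F' → y y | P F.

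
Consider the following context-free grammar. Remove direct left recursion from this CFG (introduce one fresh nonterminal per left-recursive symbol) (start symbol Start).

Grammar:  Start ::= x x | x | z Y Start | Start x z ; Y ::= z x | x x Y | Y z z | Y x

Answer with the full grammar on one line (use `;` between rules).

Left recursion appears on Start, Y.
For Start: α = {x z}, β = {x x, x, z Y Start}. Rewrite as Start → β Start1 and Start1 → α Start1 | ε.
For Y: α = {z z, x}, β = {z x, x x Y}. Rewrite as Y → β Y1 and Y1 → α Y1 | ε.

Start ::= x x Start1 | x Start1 | z Y Start Start1; Y ::= z x Y1 | x x Y Y1; Start1 ::= x z Start1 | ε; Y1 ::= z z Y1 | x Y1 | ε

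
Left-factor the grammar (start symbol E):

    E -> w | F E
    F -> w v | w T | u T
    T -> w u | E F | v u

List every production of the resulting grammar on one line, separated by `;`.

E -> w | F E; F -> u T | w F'; T -> w u | E F | v u; F' -> v | T

F has alternatives sharing prefix 'w': factor to F → w F' with F' → v | T.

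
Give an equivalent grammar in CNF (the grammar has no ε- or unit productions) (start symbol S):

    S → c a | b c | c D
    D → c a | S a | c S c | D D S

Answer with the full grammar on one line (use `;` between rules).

S → X1 X2 | X3 X1 | X1 D; D → X1 X2 | S X2 | X1 Y1 | D Y2; X1 → c; X2 → a; X3 → b; Y1 → S X1; Y2 → D S

Introduce a nonterminal for each terminal appearing in a rule of length ≥ 2: X1 → c, X2 → a, X3 → b.
Binarize each right-hand side of length ≥ 3 by chaining fresh nonterminals (Y1, Y2, …): affected rules were D → X1 S X1; D → D D S.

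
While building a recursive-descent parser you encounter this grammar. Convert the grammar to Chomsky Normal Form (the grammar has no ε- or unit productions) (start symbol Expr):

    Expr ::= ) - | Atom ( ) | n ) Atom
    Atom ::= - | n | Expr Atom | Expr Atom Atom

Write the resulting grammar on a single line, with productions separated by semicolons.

Expr ::= X1 X2 | Atom Y1 | X4 Y2; Atom ::= - | n | Expr Atom | Expr Y3; X1 ::= ); X2 ::= -; X3 ::= (; X4 ::= n; Y1 ::= X3 X1; Y2 ::= X1 Atom; Y3 ::= Atom Atom

Introduce a nonterminal for each terminal appearing in a rule of length ≥ 2: X1 → ), X2 → -, X3 → (, X4 → n.
Binarize each right-hand side of length ≥ 3 by chaining fresh nonterminals (Y1, Y2, …): affected rules were Expr → Atom X3 X1; Expr → X4 X1 Atom; Atom → Expr Atom Atom.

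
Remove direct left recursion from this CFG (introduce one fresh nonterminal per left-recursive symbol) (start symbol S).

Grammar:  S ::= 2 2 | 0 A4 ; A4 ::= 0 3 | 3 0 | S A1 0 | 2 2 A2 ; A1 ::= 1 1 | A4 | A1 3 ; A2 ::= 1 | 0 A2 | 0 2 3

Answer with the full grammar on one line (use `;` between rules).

Left recursion appears on A1.
For A1: α = {3}, β = {1 1, A4}. Rewrite as A1 → β A1' and A1' → α A1' | ε.

S ::= 2 2 | 0 A4; A4 ::= 0 3 | 3 0 | S A1 0 | 2 2 A2; A1 ::= 1 1 A1' | A4 A1'; A2 ::= 1 | 0 A2 | 0 2 3; A1' ::= 3 A1' | ε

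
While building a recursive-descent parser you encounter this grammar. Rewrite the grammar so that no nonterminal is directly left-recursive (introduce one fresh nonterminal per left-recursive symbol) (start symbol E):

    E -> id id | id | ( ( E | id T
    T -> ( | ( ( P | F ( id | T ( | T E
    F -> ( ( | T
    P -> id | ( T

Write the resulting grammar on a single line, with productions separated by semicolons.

E -> id id | id | ( ( E | id T; T -> ( T' | ( ( P T' | F ( id T'; F -> ( ( | T; P -> id | ( T; T' -> ( T' | E T' | ε

Left recursion appears on T.
For T: α = {(, E}, β = {(, ( ( P, F ( id}. Rewrite as T → β T' and T' → α T' | ε.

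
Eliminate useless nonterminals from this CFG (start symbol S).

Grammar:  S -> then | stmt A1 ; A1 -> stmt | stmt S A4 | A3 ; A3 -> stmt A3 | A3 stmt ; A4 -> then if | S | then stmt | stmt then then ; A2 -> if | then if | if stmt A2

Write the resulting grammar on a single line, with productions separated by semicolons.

S -> then | stmt A1; A1 -> stmt | stmt S A4; A4 -> then if | S | then stmt | stmt then then

Generating nonterminals: {A1, A2, A4, S}.
Reachable from S after that: {A1, A4, S}.
Removed useless symbols: {A2, A3} and every production mentioning them.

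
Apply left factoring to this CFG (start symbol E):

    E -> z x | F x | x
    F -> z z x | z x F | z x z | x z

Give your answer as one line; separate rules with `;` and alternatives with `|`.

F has alternatives sharing prefix 'z': factor to F → z F' with F' → z x | x F | x z.
F' has alternatives sharing prefix 'x': factor to F' → x F'' with F'' → F | z.

E -> z x | F x | x; F -> x z | z F'; F' -> z x | x F''; F'' -> F | z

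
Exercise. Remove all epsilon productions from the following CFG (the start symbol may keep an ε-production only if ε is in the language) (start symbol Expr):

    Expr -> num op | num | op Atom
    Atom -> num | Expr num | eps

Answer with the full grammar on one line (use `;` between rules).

Expr -> num op | num | op Atom | op; Atom -> num | Expr num

Nullable set = {Atom}.
ε ∉ L(G), so no ε-production is kept.
For each production, add variants omitting each subset of nullable occurrences: Expr → op Atom gives op Atom | op.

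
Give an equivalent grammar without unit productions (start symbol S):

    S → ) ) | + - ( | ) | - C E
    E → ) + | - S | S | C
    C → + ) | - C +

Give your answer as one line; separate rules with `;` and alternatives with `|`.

Unit pairs: E ⇒* {C, S}.
For every A with A ⇒* B via unit rules, add B's non-unit alternatives to A; then delete every rule of the form X → Y.

S → ) ) | + - ( | ) | - C E; E → ) + | - S | + ) | - C + | ) ) | + - ( | ) | - C E; C → + ) | - C +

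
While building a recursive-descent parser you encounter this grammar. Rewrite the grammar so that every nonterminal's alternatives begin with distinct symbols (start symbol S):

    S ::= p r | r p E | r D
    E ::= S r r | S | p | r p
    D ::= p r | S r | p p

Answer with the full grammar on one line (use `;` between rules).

S ::= p r | r S'; E ::= p | r p | S E'; D ::= S r | p D'; S' ::= p E | D; E' ::= r r | epsilon; D' ::= r | p

S has alternatives sharing prefix 'r': factor to S → r S' with S' → p E | D.
E has alternatives sharing prefix 'S': factor to E → S E' with E' → r r | ε.
D has alternatives sharing prefix 'p': factor to D → p D' with D' → r | p.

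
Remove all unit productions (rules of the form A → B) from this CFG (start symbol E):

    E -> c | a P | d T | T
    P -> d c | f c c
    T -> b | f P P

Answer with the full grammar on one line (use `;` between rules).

E -> c | a P | d T | b | f P P; P -> d c | f c c; T -> b | f P P

Unit pairs: E ⇒* {T}.
For each unit pair (A, B), copy every non-unit production of B to A, then drop all unit productions.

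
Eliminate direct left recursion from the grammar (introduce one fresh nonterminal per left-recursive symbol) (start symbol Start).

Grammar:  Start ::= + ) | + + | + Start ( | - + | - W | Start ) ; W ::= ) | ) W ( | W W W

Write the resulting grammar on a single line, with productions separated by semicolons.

Start ::= + ) Start1 | + + Start1 | + Start ( Start1 | - + Start1 | - W Start1; W ::= ) W1 | ) W ( W1; Start1 ::= ) Start1 | ε; W1 ::= W W W1 | ε

Directly left-recursive nonterminals: Start, W.
For Start: α = {)}, β = {+ ), + +, + Start (, - +, - W}. Rewrite as Start → β Start1 and Start1 → α Start1 | ε.
For W: α = {W W}, β = {), ) W (}. Rewrite as W → β W1 and W1 → α W1 | ε.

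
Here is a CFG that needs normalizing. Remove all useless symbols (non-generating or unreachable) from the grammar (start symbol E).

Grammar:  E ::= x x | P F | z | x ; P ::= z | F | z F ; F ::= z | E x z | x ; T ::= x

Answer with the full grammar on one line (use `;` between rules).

Generating nonterminals: {E, F, P, T}.
Reachable from E after that: {E, F, P}.
Removed useless symbols: {T} and every production mentioning them.

E ::= x x | P F | z | x; P ::= z | F | z F; F ::= z | E x z | x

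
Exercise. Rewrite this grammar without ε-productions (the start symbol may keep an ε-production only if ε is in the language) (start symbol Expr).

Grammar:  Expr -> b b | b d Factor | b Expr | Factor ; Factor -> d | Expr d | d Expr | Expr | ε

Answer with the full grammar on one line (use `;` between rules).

Expr -> b b | b d Factor | b d | b Expr | b | Factor | ε; Factor -> d | Expr d | d Expr | Expr

The nullable symbols are {Expr, Factor}.
ε ∈ L(G) since Expr is nullable, so keep Expr → ε.
Add the nullable-subset variants: Expr → b d Factor gives b d Factor | b d. Expr → b Expr gives b Expr | b.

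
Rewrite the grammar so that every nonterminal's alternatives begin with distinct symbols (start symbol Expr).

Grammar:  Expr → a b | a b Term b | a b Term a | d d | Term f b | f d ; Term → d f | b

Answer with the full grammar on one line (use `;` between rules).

Expr has alternatives sharing prefix 'a b': factor to Expr → a b Expr1 with Expr1 → ε | Term b | Term a.
Expr1 has alternatives sharing prefix 'Term': factor to Expr1 → Term Expr11 with Expr11 → b | a.

Expr → d d | Term f b | f d | a b Expr1; Term → d f | b; Expr1 → ε | Term Expr11; Expr11 → b | a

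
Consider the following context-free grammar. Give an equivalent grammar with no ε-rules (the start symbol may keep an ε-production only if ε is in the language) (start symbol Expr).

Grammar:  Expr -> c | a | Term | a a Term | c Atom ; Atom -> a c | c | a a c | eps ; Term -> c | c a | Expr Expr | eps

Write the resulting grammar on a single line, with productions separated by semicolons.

Nullable set = {Atom, Expr, Term}.
ε ∈ L(G) since Expr is nullable, so keep Expr → ε.
Add the nullable-subset variants: Expr → a a Term gives a a Term | a a. Term → Expr Expr gives Expr Expr | Expr.

Expr -> c | a | Term | a a Term | a a | c Atom | eps; Atom -> a c | c | a a c; Term -> c | c a | Expr Expr | Expr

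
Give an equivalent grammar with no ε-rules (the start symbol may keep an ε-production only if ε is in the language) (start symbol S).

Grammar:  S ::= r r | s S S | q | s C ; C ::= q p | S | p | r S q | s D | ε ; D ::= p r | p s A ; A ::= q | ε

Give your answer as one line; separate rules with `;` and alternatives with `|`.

The nullable symbols are {A, C}.
ε ∉ L(G), so no ε-production is kept.
For each production, add variants omitting each subset of nullable occurrences: S → s C gives s C | s. D → p s A gives p s A | p s.

S ::= r r | s S S | q | s C | s; C ::= q p | S | p | r S q | s D; D ::= p r | p s A | p s; A ::= q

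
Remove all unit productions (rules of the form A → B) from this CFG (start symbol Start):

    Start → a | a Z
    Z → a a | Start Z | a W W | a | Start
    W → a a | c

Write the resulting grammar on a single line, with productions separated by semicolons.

Unit pairs: Z ⇒* {Start}.
For each unit pair (A, B), copy every non-unit production of B to A, then drop all unit productions.

Start → a | a Z; Z → a a | Start Z | a W W | a | a Z; W → a a | c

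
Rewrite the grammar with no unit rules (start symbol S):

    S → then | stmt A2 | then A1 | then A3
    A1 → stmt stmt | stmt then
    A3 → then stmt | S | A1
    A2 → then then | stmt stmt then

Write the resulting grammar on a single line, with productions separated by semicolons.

S → then | stmt A2 | then A1 | then A3; A1 → stmt stmt | stmt then; A3 → stmt stmt | stmt then | then | stmt A2 | then A1 | then A3 | then stmt; A2 → then then | stmt stmt then

Unit pairs: A3 ⇒* {A1, S}.
For each unit pair (A, B), copy every non-unit production of B to A, then drop all unit productions.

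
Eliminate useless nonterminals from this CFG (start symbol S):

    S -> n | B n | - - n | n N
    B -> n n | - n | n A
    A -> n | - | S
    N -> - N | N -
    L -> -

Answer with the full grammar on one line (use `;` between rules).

Generating nonterminals: {A, B, L, S}.
Reachable from S after that: {A, B, S}.
Removed useless symbols: {L, N} and every production mentioning them.

S -> n | B n | - - n; B -> n n | - n | n A; A -> n | - | S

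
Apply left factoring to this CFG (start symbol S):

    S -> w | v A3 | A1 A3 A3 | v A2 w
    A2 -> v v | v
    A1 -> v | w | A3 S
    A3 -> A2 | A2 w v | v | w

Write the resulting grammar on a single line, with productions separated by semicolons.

S -> w | A1 A3 A3 | v S'; A2 -> v A2'; A1 -> v | w | A3 S; A3 -> v | w | A2 A3'; S' -> A3 | A2 w; A2' -> v | ε; A3' -> ε | w v

S has alternatives sharing prefix 'v': factor to S → v S' with S' → A3 | A2 w.
A2 has alternatives sharing prefix 'v': factor to A2 → v A2' with A2' → v | ε.
A3 has alternatives sharing prefix 'A2': factor to A3 → A2 A3' with A3' → ε | w v.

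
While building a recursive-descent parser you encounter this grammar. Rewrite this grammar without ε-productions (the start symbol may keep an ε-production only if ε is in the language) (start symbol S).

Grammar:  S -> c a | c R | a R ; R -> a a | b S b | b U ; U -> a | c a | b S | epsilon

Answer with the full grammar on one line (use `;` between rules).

Nullable nonterminals: {U}.
ε ∉ L(G), so no ε-production is kept.
Add the nullable-subset variants: R → b U gives b U | b.

S -> c a | c R | a R; R -> a a | b S b | b U | b; U -> a | c a | b S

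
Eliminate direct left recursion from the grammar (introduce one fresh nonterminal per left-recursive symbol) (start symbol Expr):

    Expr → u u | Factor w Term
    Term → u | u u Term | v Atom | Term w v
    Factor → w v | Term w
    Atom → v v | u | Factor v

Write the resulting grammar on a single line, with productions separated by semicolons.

Expr → u u | Factor w Term; Term → u Term1 | u u Term Term1 | v Atom Term1; Factor → w v | Term w; Atom → v v | u | Factor v; Term1 → w v Term1 | ε

Term is directly left-recursive.
For Term: α = {w v}, β = {u, u u Term, v Atom}. Rewrite as Term → β Term1 and Term1 → α Term1 | ε.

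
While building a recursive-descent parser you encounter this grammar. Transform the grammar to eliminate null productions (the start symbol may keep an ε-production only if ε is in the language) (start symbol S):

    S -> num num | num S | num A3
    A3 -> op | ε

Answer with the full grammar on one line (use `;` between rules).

S -> num num | num S | num A3 | num; A3 -> op

Nullable nonterminals: {A3}.
ε ∉ L(G), so no ε-production is kept.
Add the nullable-subset variants: S → num A3 gives num A3 | num.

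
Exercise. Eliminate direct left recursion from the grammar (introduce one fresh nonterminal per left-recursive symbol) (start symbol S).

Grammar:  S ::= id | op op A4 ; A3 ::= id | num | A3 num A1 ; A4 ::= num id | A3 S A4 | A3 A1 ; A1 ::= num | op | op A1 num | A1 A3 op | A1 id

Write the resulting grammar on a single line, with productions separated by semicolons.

S ::= id | op op A4; A3 ::= id A3' | num A3'; A4 ::= num id | A3 S A4 | A3 A1; A1 ::= num A1' | op A1' | op A1 num A1'; A3' ::= num A1 A3' | ε; A1' ::= A3 op A1' | id A1' | ε

Directly left-recursive nonterminals: A3, A1.
For A3: α = {num A1}, β = {id, num}. Rewrite as A3 → β A3' and A3' → α A3' | ε.
For A1: α = {A3 op, id}, β = {num, op, op A1 num}. Rewrite as A1 → β A1' and A1' → α A1' | ε.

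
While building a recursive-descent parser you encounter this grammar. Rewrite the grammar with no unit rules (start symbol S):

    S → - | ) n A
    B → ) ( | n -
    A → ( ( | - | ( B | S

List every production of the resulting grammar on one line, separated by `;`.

S → - | ) n A; B → ) ( | n -; A → - | ) n A | ( ( | ( B

Unit pairs: A ⇒* {S}.
Replace each nonterminal's rules with the union of the non-unit rules of every nonterminal it unit-derives.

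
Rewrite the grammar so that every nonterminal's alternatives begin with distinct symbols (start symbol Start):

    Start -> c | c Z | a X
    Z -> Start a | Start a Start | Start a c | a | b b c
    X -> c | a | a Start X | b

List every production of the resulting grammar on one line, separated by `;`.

Start has alternatives sharing prefix 'c': factor to Start → c Start1 with Start1 → ε | Z.
Z has alternatives sharing prefix 'Start a': factor to Z → Start a Z1 with Z1 → ε | Start | c.
X has alternatives sharing prefix 'a': factor to X → a X1 with X1 → ε | Start X.

Start -> a X | c Start1; Z -> a | b b c | Start a Z1; X -> c | b | a X1; Start1 -> ε | Z; Z1 -> ε | Start | c; X1 -> ε | Start X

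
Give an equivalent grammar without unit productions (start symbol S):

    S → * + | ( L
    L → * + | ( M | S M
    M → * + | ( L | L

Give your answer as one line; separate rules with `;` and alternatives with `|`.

Unit pairs: M ⇒* {L}.
For every A with A ⇒* B via unit rules, add B's non-unit alternatives to A; then delete every rule of the form X → Y.

S → * + | ( L; L → * + | ( M | S M; M → * + | ( M | S M | ( L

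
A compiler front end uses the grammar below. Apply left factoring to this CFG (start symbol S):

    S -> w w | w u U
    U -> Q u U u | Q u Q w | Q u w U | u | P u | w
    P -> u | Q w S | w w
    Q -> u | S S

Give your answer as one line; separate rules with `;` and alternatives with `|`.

S -> w S'; U -> u | P u | w | Q u U'; P -> u | Q w S | w w; Q -> u | S S; S' -> w | u U; U' -> U u | Q w | w U

S has alternatives sharing prefix 'w': factor to S → w S' with S' → w | u U.
U has alternatives sharing prefix 'Q u': factor to U → Q u U' with U' → U u | Q w | w U.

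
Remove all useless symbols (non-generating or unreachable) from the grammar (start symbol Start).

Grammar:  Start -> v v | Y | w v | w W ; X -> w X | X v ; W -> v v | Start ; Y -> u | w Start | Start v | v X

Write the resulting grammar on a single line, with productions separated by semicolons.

Start -> v v | Y | w v | w W; W -> v v | Start; Y -> u | w Start | Start v

Generating nonterminals: {Start, W, Y}.
Reachable from Start after that: {Start, W, Y}.
Removed useless symbols: {X} and every production mentioning them.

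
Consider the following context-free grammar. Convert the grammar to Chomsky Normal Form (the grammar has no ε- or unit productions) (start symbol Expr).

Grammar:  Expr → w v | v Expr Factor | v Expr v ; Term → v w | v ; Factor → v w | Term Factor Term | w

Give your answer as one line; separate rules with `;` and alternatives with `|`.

Introduce a nonterminal for each terminal appearing in a rule of length ≥ 2: X1 → w, X2 → v.
Binarize each right-hand side of length ≥ 3 by chaining fresh nonterminals (Y1, Y2, …): affected rules were Expr → X2 Expr Factor; Expr → X2 Expr X2; Factor → Term Factor Term.

Expr → X1 X2 | X2 Y1 | X2 Y2; Term → X2 X1 | v; Factor → X2 X1 | Term Y3 | w; X1 → w; X2 → v; Y1 → Expr Factor; Y2 → Expr X2; Y3 → Factor Term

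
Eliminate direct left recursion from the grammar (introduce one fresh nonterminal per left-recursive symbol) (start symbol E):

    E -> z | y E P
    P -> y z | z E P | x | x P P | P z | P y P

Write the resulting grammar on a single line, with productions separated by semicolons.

Directly left-recursive nonterminal: P.
For P: α = {z, y P}, β = {y z, z E P, x, x P P}. Rewrite as P → β P' and P' → α P' | ε.

E -> z | y E P; P -> y z P' | z E P P' | x P' | x P P P'; P' -> z P' | y P P' | ε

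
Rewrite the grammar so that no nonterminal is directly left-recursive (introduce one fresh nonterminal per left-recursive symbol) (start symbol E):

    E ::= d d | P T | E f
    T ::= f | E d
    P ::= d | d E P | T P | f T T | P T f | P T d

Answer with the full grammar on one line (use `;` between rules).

Directly left-recursive nonterminals: E, P.
For E: α = {f}, β = {d d, P T}. Rewrite as E → β E' and E' → α E' | ε.
For P: α = {T f, T d}, β = {d, d E P, T P, f T T}. Rewrite as P → β P' and P' → α P' | ε.

E ::= d d E' | P T E'; T ::= f | E d; P ::= d P' | d E P P' | T P P' | f T T P'; E' ::= f E' | epsilon; P' ::= T f P' | T d P' | epsilon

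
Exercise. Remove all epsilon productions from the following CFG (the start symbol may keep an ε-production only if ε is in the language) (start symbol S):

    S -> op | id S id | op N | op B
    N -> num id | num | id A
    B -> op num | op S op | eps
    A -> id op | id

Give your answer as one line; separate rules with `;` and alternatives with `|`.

Nullable nonterminals: {B}.
ε ∉ L(G), so no ε-production is kept.

S -> op | id S id | op N | op B; N -> num id | num | id A; B -> op num | op S op; A -> id op | id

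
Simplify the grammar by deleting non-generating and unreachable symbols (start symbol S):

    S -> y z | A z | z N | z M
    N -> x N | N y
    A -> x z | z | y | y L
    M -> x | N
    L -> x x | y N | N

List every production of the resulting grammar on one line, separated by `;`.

Generating nonterminals: {A, L, M, S}.
Reachable from S after that: {A, L, M, S}.
Removed useless symbols: {N} and every production mentioning them.

S -> y z | A z | z M; A -> x z | z | y | y L; M -> x; L -> x x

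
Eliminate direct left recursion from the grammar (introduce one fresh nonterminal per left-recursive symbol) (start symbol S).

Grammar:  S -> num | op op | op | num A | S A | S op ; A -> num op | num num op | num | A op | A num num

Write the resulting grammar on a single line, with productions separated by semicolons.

Left recursion appears on S, A.
For S: α = {A, op}, β = {num, op op, op, num A}. Rewrite as S → β S' and S' → α S' | ε.
For A: α = {op, num num}, β = {num op, num num op, num}. Rewrite as A → β A' and A' → α A' | ε.

S -> num S' | op op S' | op S' | num A S'; A -> num op A' | num num op A' | num A'; S' -> A S' | op S' | epsilon; A' -> op A' | num num A' | epsilon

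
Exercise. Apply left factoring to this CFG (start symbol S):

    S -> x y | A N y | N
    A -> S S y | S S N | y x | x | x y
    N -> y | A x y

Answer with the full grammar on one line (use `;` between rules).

A has alternatives sharing prefix 'S S': factor to A → S S A' with A' → y | N.
A has alternatives sharing prefix 'x': factor to A → x A'' with A'' → ε | y.

S -> x y | A N y | N; A -> y x | S S A' | x A''; N -> y | A x y; A' -> y | N; A'' -> ε | y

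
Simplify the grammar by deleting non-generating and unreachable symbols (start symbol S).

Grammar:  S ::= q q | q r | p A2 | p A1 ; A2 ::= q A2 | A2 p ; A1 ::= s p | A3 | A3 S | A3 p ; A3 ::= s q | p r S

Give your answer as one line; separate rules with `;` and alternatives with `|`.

S ::= q q | q r | p A1; A1 ::= s p | A3 | A3 S | A3 p; A3 ::= s q | p r S

Generating nonterminals: {A1, A3, S}.
Reachable from S after that: {A1, A3, S}.
Removed useless symbols: {A2} and every production mentioning them.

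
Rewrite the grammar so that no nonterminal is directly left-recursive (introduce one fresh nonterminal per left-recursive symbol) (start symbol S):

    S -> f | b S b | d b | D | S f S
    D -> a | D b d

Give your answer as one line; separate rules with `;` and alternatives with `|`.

S -> f S' | b S b S' | d b S' | D S'; D -> a D'; S' -> f S S' | ε; D' -> b d D' | ε

S, D are directly left-recursive.
For S: α = {f S}, β = {f, b S b, d b, D}. Rewrite as S → β S' and S' → α S' | ε.
For D: α = {b d}, β = {a}. Rewrite as D → β D' and D' → α D' | ε.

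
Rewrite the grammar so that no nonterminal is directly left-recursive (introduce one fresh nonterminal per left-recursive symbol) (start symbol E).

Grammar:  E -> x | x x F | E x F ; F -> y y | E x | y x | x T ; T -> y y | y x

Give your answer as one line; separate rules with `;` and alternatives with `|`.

E -> x E' | x x F E'; F -> y y | E x | y x | x T; T -> y y | y x; E' -> x F E' | ε

Left recursion appears on E.
For E: α = {x F}, β = {x, x x F}. Rewrite as E → β E' and E' → α E' | ε.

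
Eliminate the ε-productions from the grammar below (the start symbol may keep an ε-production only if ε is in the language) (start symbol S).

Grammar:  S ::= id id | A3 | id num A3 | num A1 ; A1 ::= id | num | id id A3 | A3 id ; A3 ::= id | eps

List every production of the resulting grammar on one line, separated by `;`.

The nullable symbols are {A3, S}.
ε ∈ L(G) since S is nullable, so keep S → ε.
Add the nullable-subset variants: S → id num A3 gives id num A3 | id num. A1 → id id A3 gives id id A3 | id id.

S ::= id id | A3 | id num A3 | id num | num A1 | eps; A1 ::= id | num | id id A3 | id id | A3 id; A3 ::= id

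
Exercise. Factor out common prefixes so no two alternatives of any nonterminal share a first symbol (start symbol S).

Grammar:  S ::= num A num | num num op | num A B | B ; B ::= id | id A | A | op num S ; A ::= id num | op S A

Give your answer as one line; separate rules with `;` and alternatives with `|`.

S has alternatives sharing prefix 'num': factor to S → num S' with S' → A num | num op | A B.
B has alternatives sharing prefix 'id': factor to B → id B' with B' → ε | A.
S' has alternatives sharing prefix 'A': factor to S' → A S'' with S'' → num | B.

S ::= B | num S'; B ::= A | op num S | id B'; A ::= id num | op S A; S' ::= num op | A S''; B' ::= ε | A; S'' ::= num | B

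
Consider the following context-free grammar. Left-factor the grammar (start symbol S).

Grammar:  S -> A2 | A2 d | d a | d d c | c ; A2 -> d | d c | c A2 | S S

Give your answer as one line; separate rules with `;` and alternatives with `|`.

S has alternatives sharing prefix 'A2': factor to S → A2 S' with S' → ε | d.
S has alternatives sharing prefix 'd': factor to S → d S'' with S'' → a | d c.
A2 has alternatives sharing prefix 'd': factor to A2 → d A2' with A2' → ε | c.

S -> c | A2 S' | d S''; A2 -> c A2 | S S | d A2'; S' -> ε | d; S'' -> a | d c; A2' -> ε | c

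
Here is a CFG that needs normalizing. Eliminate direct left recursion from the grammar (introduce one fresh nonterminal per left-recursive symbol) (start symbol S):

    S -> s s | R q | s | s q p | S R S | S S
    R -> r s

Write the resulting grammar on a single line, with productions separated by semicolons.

S -> s s S' | R q S' | s S' | s q p S'; R -> r s; S' -> R S S' | S S' | eps

S is directly left-recursive.
For S: α = {R S, S}, β = {s s, R q, s, s q p}. Rewrite as S → β S' and S' → α S' | ε.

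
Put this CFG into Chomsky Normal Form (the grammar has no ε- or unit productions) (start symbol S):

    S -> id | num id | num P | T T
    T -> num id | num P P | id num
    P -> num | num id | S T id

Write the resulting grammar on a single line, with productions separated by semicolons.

Introduce a nonterminal for each terminal appearing in a rule of length ≥ 2: X1 → num, X2 → id.
Binarize each right-hand side of length ≥ 3 by chaining fresh nonterminals (Y1, Y2, …): affected rules were T → X1 P P; P → S T X2.

S -> id | X1 X2 | X1 P | T T; T -> X1 X2 | X1 Y1 | X2 X1; P -> num | X1 X2 | S Y2; X1 -> num; X2 -> id; Y1 -> P P; Y2 -> T X2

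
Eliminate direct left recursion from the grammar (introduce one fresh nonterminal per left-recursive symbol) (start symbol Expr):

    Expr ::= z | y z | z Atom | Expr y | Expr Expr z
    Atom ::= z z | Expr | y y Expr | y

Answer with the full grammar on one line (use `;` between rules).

Expr ::= z Expr1 | y z Expr1 | z Atom Expr1; Atom ::= z z | Expr | y y Expr | y; Expr1 ::= y Expr1 | Expr z Expr1 | eps

Directly left-recursive nonterminal: Expr.
For Expr: α = {y, Expr z}, β = {z, y z, z Atom}. Rewrite as Expr → β Expr1 and Expr1 → α Expr1 | ε.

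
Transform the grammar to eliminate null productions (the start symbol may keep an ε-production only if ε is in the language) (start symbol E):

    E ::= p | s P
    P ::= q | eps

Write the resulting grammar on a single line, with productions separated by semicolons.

Nullable nonterminals: {P}.
ε ∉ L(G), so no ε-production is kept.
For each production, add variants omitting each subset of nullable occurrences: E → s P gives s P | s.

E ::= p | s P | s; P ::= q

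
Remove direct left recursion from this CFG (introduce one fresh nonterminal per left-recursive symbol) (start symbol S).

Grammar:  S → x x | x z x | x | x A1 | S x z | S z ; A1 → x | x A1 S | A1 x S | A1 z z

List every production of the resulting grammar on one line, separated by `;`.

Left recursion appears on S, A1.
For S: α = {x z, z}, β = {x x, x z x, x, x A1}. Rewrite as S → β S' and S' → α S' | ε.
For A1: α = {x S, z z}, β = {x, x A1 S}. Rewrite as A1 → β A1' and A1' → α A1' | ε.

S → x x S' | x z x S' | x S' | x A1 S'; A1 → x A1' | x A1 S A1'; S' → x z S' | z S' | ε; A1' → x S A1' | z z A1' | ε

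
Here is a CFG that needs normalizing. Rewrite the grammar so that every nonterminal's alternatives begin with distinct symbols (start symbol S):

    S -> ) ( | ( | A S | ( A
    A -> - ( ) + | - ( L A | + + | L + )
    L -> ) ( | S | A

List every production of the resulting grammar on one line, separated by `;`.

S -> ) ( | A S | ( S'; A -> + + | L + ) | - ( A'; L -> ) ( | S | A; S' -> ε | A; A' -> ) + | L A

S has alternatives sharing prefix '(': factor to S → ( S' with S' → ε | A.
A has alternatives sharing prefix '- (': factor to A → - ( A' with A' → ) + | L A.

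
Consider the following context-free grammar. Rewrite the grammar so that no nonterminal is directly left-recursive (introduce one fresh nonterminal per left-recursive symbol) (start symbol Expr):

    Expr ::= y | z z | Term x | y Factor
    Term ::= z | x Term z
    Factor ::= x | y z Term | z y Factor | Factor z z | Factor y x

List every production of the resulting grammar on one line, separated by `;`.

Expr ::= y | z z | Term x | y Factor; Term ::= z | x Term z; Factor ::= x Factor1 | y z Term Factor1 | z y Factor Factor1; Factor1 ::= z z Factor1 | y x Factor1 | ε

Factor is directly left-recursive.
For Factor: α = {z z, y x}, β = {x, y z Term, z y Factor}. Rewrite as Factor → β Factor1 and Factor1 → α Factor1 | ε.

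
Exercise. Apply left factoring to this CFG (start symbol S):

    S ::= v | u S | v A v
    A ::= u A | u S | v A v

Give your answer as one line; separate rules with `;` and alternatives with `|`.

S has alternatives sharing prefix 'v': factor to S → v S' with S' → ε | A v.
A has alternatives sharing prefix 'u': factor to A → u A' with A' → A | S.

S ::= u S | v S'; A ::= v A v | u A'; S' ::= ε | A v; A' ::= A | S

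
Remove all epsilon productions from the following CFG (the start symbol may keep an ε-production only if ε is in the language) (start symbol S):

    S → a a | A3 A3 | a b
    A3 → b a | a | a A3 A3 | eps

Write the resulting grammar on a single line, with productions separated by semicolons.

Nullable set = {A3, S}.
ε ∈ L(G) since S is nullable, so keep S → ε.
For each production, add variants omitting each subset of nullable occurrences: S → A3 A3 gives A3 A3 | A3. A3 → a A3 A3 gives a A3 A3 | a A3.

S → a a | A3 A3 | A3 | a b | eps; A3 → b a | a | a A3 A3 | a A3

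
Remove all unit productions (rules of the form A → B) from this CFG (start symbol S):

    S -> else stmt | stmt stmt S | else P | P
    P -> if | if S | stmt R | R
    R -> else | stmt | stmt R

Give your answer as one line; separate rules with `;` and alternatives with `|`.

S -> else stmt | stmt stmt S | else P | if | if S | stmt R | else | stmt; P -> if | if S | stmt R | else | stmt; R -> else | stmt | stmt R

Unit pairs: P ⇒* {R}; S ⇒* {P, R}.
Replace each nonterminal's rules with the union of the non-unit rules of every nonterminal it unit-derives.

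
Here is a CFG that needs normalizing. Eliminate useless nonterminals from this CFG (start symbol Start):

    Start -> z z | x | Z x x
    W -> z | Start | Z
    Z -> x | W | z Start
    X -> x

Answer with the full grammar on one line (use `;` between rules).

Generating nonterminals: {Start, W, X, Z}.
Reachable from Start after that: {Start, W, Z}.
Removed useless symbols: {X} and every production mentioning them.

Start -> z z | x | Z x x; W -> z | Start | Z; Z -> x | W | z Start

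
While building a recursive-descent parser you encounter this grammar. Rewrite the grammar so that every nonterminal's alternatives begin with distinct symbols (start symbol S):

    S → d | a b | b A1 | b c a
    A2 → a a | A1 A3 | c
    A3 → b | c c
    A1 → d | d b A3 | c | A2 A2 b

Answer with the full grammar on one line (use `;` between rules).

S has alternatives sharing prefix 'b': factor to S → b S' with S' → A1 | c a.
A1 has alternatives sharing prefix 'd': factor to A1 → d A1' with A1' → ε | b A3.

S → d | a b | b S'; A2 → a a | A1 A3 | c; A3 → b | c c; A1 → c | A2 A2 b | d A1'; S' → A1 | c a; A1' → ε | b A3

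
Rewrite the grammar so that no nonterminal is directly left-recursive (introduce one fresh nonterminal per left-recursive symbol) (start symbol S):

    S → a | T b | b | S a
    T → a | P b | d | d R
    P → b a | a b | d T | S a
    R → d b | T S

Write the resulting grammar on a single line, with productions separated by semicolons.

S → a S' | T b S' | b S'; T → a | P b | d | d R; P → b a | a b | d T | S a; R → d b | T S; S' → a S' | ε

Directly left-recursive nonterminal: S.
For S: α = {a}, β = {a, T b, b}. Rewrite as S → β S' and S' → α S' | ε.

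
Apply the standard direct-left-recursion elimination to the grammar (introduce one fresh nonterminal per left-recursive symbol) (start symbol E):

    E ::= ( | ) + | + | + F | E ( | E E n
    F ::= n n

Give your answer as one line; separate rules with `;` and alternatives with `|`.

E ::= ( E' | ) + E' | + E' | + F E'; F ::= n n; E' ::= ( E' | E n E' | ε

Left recursion appears on E.
For E: α = {(, E n}, β = {(, ) +, +, + F}. Rewrite as E → β E' and E' → α E' | ε.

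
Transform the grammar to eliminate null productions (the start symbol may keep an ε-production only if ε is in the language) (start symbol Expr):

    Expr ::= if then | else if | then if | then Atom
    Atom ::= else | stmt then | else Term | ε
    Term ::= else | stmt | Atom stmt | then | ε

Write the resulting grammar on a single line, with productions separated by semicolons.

Nullable nonterminals: {Atom, Term}.
ε ∉ L(G), so no ε-production is kept.
Add the nullable-subset variants: Expr → then Atom gives then Atom | then.

Expr ::= if then | else if | then if | then Atom | then; Atom ::= else | stmt then | else Term; Term ::= else | stmt | Atom stmt | then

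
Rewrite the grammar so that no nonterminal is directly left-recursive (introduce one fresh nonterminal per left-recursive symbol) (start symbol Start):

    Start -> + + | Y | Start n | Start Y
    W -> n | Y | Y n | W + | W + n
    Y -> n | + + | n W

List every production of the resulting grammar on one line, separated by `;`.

Start -> + + Start1 | Y Start1; W -> n W1 | Y W1 | Y n W1; Y -> n | + + | n W; Start1 -> n Start1 | Y Start1 | ε; W1 -> + W1 | + n W1 | ε

Start, W are directly left-recursive.
For Start: α = {n, Y}, β = {+ +, Y}. Rewrite as Start → β Start1 and Start1 → α Start1 | ε.
For W: α = {+, + n}, β = {n, Y, Y n}. Rewrite as W → β W1 and W1 → α W1 | ε.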